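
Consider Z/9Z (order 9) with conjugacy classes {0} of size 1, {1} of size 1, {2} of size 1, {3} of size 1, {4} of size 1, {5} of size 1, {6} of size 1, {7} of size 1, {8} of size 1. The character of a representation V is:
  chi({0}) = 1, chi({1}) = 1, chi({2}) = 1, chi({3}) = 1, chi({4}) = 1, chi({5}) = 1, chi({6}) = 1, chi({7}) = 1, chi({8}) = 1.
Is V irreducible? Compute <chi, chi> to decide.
Irreducible: <chi, chi> = 1.

Argument: <chi, chi> = (1/|G|) sum_C |C| * |chi(C)|^2 = (1/9)[1*|1|^2 + 1*|1|^2 + 1*|1|^2 + 1*|1|^2 + 1*|1|^2 + 1*|1|^2 + 1*|1|^2 + 1*|1|^2 + 1*|1|^2]
  = (1/9)[(1) + (1) + (1) + (1) + (1) + (1) + (1) + (1) + (1)] = 9/9 = 1.
(Exp terms are combined using exp(i*s)*conj(exp(i*t)) = exp(i*(s-t)), and sums of them are collapsed using the identity that for every m > 1 the m distinct m-th roots of unity sum to 0, e.g. 1 + exp(2*I*pi/3) + exp(-2*I*pi/3) = 0.)
A character is irreducible iff <chi, chi> = 1, so this representation is irreducible.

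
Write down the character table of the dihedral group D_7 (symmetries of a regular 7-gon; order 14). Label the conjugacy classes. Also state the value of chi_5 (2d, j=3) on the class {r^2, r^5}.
Conjugacy classes: {e} of size 1, {r^1, r^6} of size 2, {r^2, r^5} of size 2, {r^3, r^4} of size 2, {s, sr, ..., sr^6} of size 7.
Character table:
  irrep \ class              {e} (size 1)  {r^1, r^6} (size 2)  {r^2, r^5} (size 2)  {r^3, r^4} (size 2)  {s, sr, ..., sr^6} (size 7)
  chi_1 (triv)               1             1                    1                    1                    1                          
  chi_2 (sign: r->1, s->-1)  1             1                    1                    1                    -1                         
  chi_3 (2d, j=1)            2             2*cos(2*pi/7)        -2*cos(3*pi/7)       -2*cos(pi/7)         0                          
  chi_4 (2d, j=2)            2             -2*cos(3*pi/7)       -2*cos(pi/7)         2*cos(2*pi/7)        0                          
  chi_5 (2d, j=3)            2             -2*cos(pi/7)         2*cos(2*pi/7)        -2*cos(3*pi/7)       0                          

Spot check: chi_5 (2d, j=3) on {r^2, r^5} = 2*cos(2*pi/7).

Details: D_7 has order 2*7 = 14 with 5 conjugacy classes, hence 5 irreducibles. Sum of squared dims 1 + 1 + 4 + 4 + 4 = 14 = |G|. Linear characters come from the abelianisation; the 2-dimensional irreps have character r^k -> 2*cos(2*pi*j*k/7), reflections -> 0.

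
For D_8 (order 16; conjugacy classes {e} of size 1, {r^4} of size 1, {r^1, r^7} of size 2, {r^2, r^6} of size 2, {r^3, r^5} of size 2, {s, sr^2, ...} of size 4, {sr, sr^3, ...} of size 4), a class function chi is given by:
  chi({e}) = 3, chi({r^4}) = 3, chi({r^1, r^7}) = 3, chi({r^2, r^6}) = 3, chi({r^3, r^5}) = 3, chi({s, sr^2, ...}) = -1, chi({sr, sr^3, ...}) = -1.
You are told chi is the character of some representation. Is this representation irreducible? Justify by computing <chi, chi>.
Not irreducible (reducible): <chi, chi> = 5 > 1.

Reasoning: <chi, chi> = (1/|G|) sum_C |C| * |chi(C)|^2 = (1/16)[1*|3|^2 + 1*|3|^2 + 2*|3|^2 + 2*|3|^2 + 2*|3|^2 + 4*|-1|^2 + 4*|-1|^2]
  = (1/16)[(9) + (9) + (18) + (18) + (18) + (4) + (4)] = 80/16 = 5.
A character is irreducible iff <chi, chi> = 1, so this representation is reducible.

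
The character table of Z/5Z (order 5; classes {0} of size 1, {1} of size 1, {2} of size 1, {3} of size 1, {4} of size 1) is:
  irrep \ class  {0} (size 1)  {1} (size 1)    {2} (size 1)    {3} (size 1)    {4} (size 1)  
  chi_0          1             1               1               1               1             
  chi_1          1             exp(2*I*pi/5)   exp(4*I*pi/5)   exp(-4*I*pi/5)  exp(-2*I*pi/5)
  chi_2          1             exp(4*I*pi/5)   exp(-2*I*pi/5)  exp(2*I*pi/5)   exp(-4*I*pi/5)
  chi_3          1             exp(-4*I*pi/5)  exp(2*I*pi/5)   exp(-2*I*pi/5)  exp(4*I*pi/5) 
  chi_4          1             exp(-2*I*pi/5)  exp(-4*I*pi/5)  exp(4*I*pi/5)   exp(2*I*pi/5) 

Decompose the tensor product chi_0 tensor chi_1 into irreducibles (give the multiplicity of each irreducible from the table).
chi_0 tensor chi_1 = chi_1 (all other irreducibles have multiplicity 0).

Proof sketch: The character of a tensor product is the pointwise product (chi_0 * chi_1)(C) = chi_0(C) * chi_1(C):
  {0}: (1)*(1), {1}: (1)*(exp(2*I*pi/5)), {2}: (1)*(exp(4*I*pi/5)), {3}: (1)*(exp(-4*I*pi/5)), {4}: (1)*(exp(-2*I*pi/5))
so (chi_0 * chi_1) takes values
  {0} -> 1, {1} -> exp(2*I*pi/5), {2} -> exp(4*I*pi/5), {3} -> exp(-4*I*pi/5), {4} -> exp(-2*I*pi/5).
Now take the inner product of this character with each irreducible chi from the table, <chi_0*chi_1, chi> = (1/5) sum_C |C| (chi_0*chi_1)(C) conj(chi(C)):
  <chi_0*chi_1, chi_0> = (1/5)[1*(1)*conj(1) + 1*(exp(2*I*pi/5))*conj(1) + 1*(exp(4*I*pi/5))*conj(1) + 1*(exp(-4*I*pi/5))*conj(1) + 1*(exp(-2*I*pi/5))*conj(1)]
      = (1/5)[(1) + (exp(2*I*pi/5)) + (exp(4*I*pi/5)) + (exp(-4*I*pi/5)) + (exp(-2*I*pi/5))] = 0/5 = 0
  <chi_0*chi_1, chi_1> = (1/5)[1*(1)*conj(1) + 1*(exp(2*I*pi/5))*conj(exp(2*I*pi/5)) + 1*(exp(4*I*pi/5))*conj(exp(4*I*pi/5)) + 1*(exp(-4*I*pi/5))*conj(exp(-4*I*pi/5)) + 1*(exp(-2*I*pi/5))*conj(exp(-2*I*pi/5))]
      = (1/5)[(1) + (1) + (1) + (1) + (1)] = 5/5 = 1
  <chi_0*chi_1, chi_2> = (1/5)[1*(1)*conj(1) + 1*(exp(2*I*pi/5))*conj(exp(4*I*pi/5)) + 1*(exp(4*I*pi/5))*conj(exp(-2*I*pi/5)) + 1*(exp(-4*I*pi/5))*conj(exp(2*I*pi/5)) + 1*(exp(-2*I*pi/5))*conj(exp(-4*I*pi/5))]
      = (1/5)[(1) + (exp(-2*I*pi/5)) + (exp(-4*I*pi/5)) + (exp(4*I*pi/5)) + (exp(2*I*pi/5))] = 0/5 = 0
  <chi_0*chi_1, chi_3> = (1/5)[1*(1)*conj(1) + 1*(exp(2*I*pi/5))*conj(exp(-4*I*pi/5)) + 1*(exp(4*I*pi/5))*conj(exp(2*I*pi/5)) + 1*(exp(-4*I*pi/5))*conj(exp(-2*I*pi/5)) + 1*(exp(-2*I*pi/5))*conj(exp(4*I*pi/5))]
      = (1/5)[(1) + (exp(-4*I*pi/5)) + (exp(2*I*pi/5)) + (exp(-2*I*pi/5)) + (exp(4*I*pi/5))] = 0/5 = 0
  <chi_0*chi_1, chi_4> = (1/5)[1*(1)*conj(1) + 1*(exp(2*I*pi/5))*conj(exp(-2*I*pi/5)) + 1*(exp(4*I*pi/5))*conj(exp(-4*I*pi/5)) + 1*(exp(-4*I*pi/5))*conj(exp(4*I*pi/5)) + 1*(exp(-2*I*pi/5))*conj(exp(2*I*pi/5))]
      = (1/5)[(1) + (exp(4*I*pi/5)) + (exp(-2*I*pi/5)) + (exp(2*I*pi/5)) + (exp(-4*I*pi/5))] = 0/5 = 0
(Exp terms are combined using exp(i*s)*conj(exp(i*t)) = exp(i*(s-t)), and sums of them are collapsed using the identity that for every m > 1 the m distinct m-th roots of unity sum to 0, e.g. 1 + exp(2*I*pi/3) + exp(-2*I*pi/3) = 0.)
Hence the multiplicities are chi_1: 1. Dimension check: dim(chi_0)*dim(chi_1) = 1*1 = 1 and sum (mult * dim) = 1*1 = 1.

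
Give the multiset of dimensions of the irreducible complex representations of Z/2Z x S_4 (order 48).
Dimensions: 1, 1, 1, 1, 2, 2, 3, 3, 3, 3

There are 10 irreducibles (= number of conjugacy classes). Their dimensions d_i satisfy sum d_i^2 = |G| = 48: 1 + 1 + 1 + 1 + 4 + 4 + 9 + 9 + 9 + 9 = 48. (For the product with Z/2Z: each of the 2 1-dim characters of Z/2Z tensors with each irrep of S_4, giving 2 copies of each S_4-dimension.)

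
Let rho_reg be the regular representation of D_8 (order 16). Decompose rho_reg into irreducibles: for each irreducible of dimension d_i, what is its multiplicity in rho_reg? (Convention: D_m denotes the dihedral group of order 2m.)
Each irreducible V_i of dimension d_i appears with multiplicity d_i, i.e. rho_reg = (direct sum over all irreducibles V_i) d_i V_i. The irreducible dimensions for D_8 are 1, 1, 1, 1, 2, 2, 2: 4 irreducibles of dimension 1, each with multiplicity 1; 3 irreducibles of dimension 2, each with multiplicity 2. Total dimension 4*1*1 + 3*2*2 = 16 = |G|.

Solution. General theorem: in the regular representation of a finite group G, each irreducible appears with multiplicity equal to its dimension. Check: dim(rho_reg) = sum d_i^2 = 1 + 1 + 1 + 1 + 4 + 4 + 4 = 16 = |G|.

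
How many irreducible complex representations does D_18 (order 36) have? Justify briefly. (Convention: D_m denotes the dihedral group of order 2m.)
12

Solution. The number of irreducible complex representations of a finite group equals its number of conjugacy classes. D_18 has 12 conjugacy classes (n/2 + 3 for n even), so D_18 (order 36) has exactly 12 irreducible complex representations.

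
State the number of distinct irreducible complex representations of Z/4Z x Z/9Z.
36

Solution. The number of irreducible complex representations of a finite group equals its number of conjugacy classes. Z/4Z x Z/9Z is abelian of order 36, so every element is its own conjugacy class: 36 classes, so Z/4Z x Z/9Z (order 36) has exactly 36 irreducible complex representations.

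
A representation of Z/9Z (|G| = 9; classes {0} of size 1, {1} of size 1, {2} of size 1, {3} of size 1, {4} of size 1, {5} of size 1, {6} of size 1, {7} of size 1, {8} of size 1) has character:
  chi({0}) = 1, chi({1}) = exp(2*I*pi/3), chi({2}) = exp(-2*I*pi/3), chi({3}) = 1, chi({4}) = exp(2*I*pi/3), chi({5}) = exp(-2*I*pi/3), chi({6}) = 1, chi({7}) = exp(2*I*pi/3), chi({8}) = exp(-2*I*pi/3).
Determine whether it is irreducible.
Irreducible: <chi, chi> = 1.

Argument: <chi, chi> = (1/|G|) sum_C |C| * |chi(C)|^2 = (1/9)[1*|1|^2 + 1*|exp(2*I*pi/3)|^2 + 1*|exp(-2*I*pi/3)|^2 + 1*|1|^2 + 1*|exp(2*I*pi/3)|^2 + 1*|exp(-2*I*pi/3)|^2 + 1*|1|^2 + 1*|exp(2*I*pi/3)|^2 + 1*|exp(-2*I*pi/3)|^2]
  = (1/9)[(1) + (1) + (1) + (1) + (1) + (1) + (1) + (1) + (1)] = 9/9 = 1.
(Exp terms are combined using exp(i*s)*conj(exp(i*t)) = exp(i*(s-t)), and sums of them are collapsed using the identity that for every m > 1 the m distinct m-th roots of unity sum to 0, e.g. 1 + exp(2*I*pi/3) + exp(-2*I*pi/3) = 0.)
A character is irreducible iff <chi, chi> = 1, so this representation is irreducible.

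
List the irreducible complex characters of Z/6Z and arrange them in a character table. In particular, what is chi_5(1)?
Character table of Z/6Z (irreps indexed chi_0,...,chi_5 with chi_k(m) = zeta_6^(k*m), zeta_6 = exp(2*pi*i/6)):
  irrep \ class  {0} (size 1)  {1} (size 1)    {2} (size 1)    {3} (size 1)  {4} (size 1)    {5} (size 1)  
  chi_0          1             1               1               1             1               1             
  chi_1          1             exp(I*pi/3)     exp(2*I*pi/3)   -1            exp(-2*I*pi/3)  exp(-I*pi/3)  
  chi_2          1             exp(2*I*pi/3)   exp(-2*I*pi/3)  1             exp(2*I*pi/3)   exp(-2*I*pi/3)
  chi_3          1             -1              1               -1            1               -1            
  chi_4          1             exp(-2*I*pi/3)  exp(2*I*pi/3)   1             exp(-2*I*pi/3)  exp(2*I*pi/3) 
  chi_5          1             exp(-I*pi/3)    exp(-2*I*pi/3)  -1            exp(2*I*pi/3)   exp(I*pi/3)   

Spot check: chi_5(1) = zeta_6^(5*1) = zeta_6^5 = exp(-I*pi/3).

Justification: Z/6Z is abelian, so all 6 irreducible complex representations are 1-dimensional. They are given by chi_k(m) = zeta_6^(k*m) for k = 0,...,5. Row orthogonality: sum_m chi_k(m) conj(chi_l(m)) = 6 * [k = l].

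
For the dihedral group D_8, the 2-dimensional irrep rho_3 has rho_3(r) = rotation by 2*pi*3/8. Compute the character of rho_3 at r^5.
chi_{rho_3}(r^5) = 2*cos(2*pi*3*5/8) = sqrt(2)

Details: rho_3(r^5) is rotation by angle 2*pi*3*5/8, whose trace is 2*cos(2*pi*3*5/8) = sqrt(2).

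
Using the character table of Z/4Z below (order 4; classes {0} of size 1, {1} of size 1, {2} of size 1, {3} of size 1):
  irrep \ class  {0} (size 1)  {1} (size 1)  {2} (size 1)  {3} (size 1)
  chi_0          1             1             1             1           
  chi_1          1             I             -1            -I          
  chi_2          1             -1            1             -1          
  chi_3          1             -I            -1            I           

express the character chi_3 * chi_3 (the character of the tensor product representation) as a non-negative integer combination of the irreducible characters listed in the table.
chi_3 tensor chi_3 = chi_2 (all other irreducibles have multiplicity 0).

The character of a tensor product is the pointwise product (chi_3 * chi_3)(C) = chi_3(C) * chi_3(C):
  {0}: (1)*(1), {1}: (-I)*(-I), {2}: (-1)*(-1), {3}: (I)*(I)
so (chi_3 * chi_3) takes values
  {0} -> 1, {1} -> -1, {2} -> 1, {3} -> -1.
Now take the inner product of this character with each irreducible chi from the table, <chi_3*chi_3, chi> = (1/4) sum_C |C| (chi_3*chi_3)(C) conj(chi(C)):
  <chi_3*chi_3, chi_0> = (1/4)[1*(1)*conj(1) + 1*(-1)*conj(1) + 1*(1)*conj(1) + 1*(-1)*conj(1)]
      = (1/4)[(1) + (-1) + (1) + (-1)] = 0/4 = 0
  <chi_3*chi_3, chi_1> = (1/4)[1*(1)*conj(1) + 1*(-1)*conj(I) + 1*(1)*conj(-1) + 1*(-1)*conj(-I)]
      = (1/4)[(1) + (I) + (-1) + (-I)] = 0/4 = 0
  <chi_3*chi_3, chi_2> = (1/4)[1*(1)*conj(1) + 1*(-1)*conj(-1) + 1*(1)*conj(1) + 1*(-1)*conj(-1)]
      = (1/4)[(1) + (1) + (1) + (1)] = 4/4 = 1
  <chi_3*chi_3, chi_3> = (1/4)[1*(1)*conj(1) + 1*(-1)*conj(-I) + 1*(1)*conj(-1) + 1*(-1)*conj(I)]
      = (1/4)[(1) + (-I) + (-1) + (I)] = 0/4 = 0
(Exp terms are combined using exp(i*s)*conj(exp(i*t)) = exp(i*(s-t)), and sums of them are collapsed using the identity that for every m > 1 the m distinct m-th roots of unity sum to 0, e.g. 1 + exp(2*I*pi/3) + exp(-2*I*pi/3) = 0.)
Hence the multiplicities are chi_2: 1. Dimension check: dim(chi_3)*dim(chi_3) = 1*1 = 1 and sum (mult * dim) = 1*1 = 1.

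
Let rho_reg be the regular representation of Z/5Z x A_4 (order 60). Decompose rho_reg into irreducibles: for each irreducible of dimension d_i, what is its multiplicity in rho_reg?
Each irreducible V_i of dimension d_i appears with multiplicity d_i, i.e. rho_reg = (direct sum over all irreducibles V_i) d_i V_i. The irreducible dimensions for Z/5Z x A_4 are 1, 1, 1, 1, 1, 1, 1, 1, 1, 1, 1, 1, 1, 1, 1, 3, 3, 3, 3, 3: 15 irreducibles of dimension 1, each with multiplicity 1; 5 irreducibles of dimension 3, each with multiplicity 3. Total dimension 15*1*1 + 5*3*3 = 60 = |G|.

Details: General theorem: in the regular representation of a finite group G, each irreducible appears with multiplicity equal to its dimension. Check: dim(rho_reg) = sum d_i^2 = 1 + 1 + 1 + 1 + 1 + 1 + 1 + 1 + 1 + 1 + 1 + 1 + 1 + 1 + 1 + 9 + 9 + 9 + 9 + 9 = 60 = |G|.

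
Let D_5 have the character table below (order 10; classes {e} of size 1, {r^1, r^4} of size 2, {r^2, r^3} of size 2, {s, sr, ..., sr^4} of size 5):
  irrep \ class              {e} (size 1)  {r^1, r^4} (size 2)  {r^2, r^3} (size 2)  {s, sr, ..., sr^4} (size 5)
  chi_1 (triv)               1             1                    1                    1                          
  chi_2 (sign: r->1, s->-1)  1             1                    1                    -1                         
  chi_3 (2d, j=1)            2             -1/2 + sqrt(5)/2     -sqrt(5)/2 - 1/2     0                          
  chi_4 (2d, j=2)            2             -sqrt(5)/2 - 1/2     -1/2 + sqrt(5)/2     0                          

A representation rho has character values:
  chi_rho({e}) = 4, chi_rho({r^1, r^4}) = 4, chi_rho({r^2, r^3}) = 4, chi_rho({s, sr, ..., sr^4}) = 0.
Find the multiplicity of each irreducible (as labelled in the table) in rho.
Multiplicities: chi_1: 2, chi_2: 2, chi_3: 0, chi_4: 0.

Details: Use <chi_rho, chi> = (1/|G|) sum_C |C| * chi_rho(C) * conj(chi(C)) with |G| = 10 for each irreducible chi in the table:
  <chi_rho, chi_1> = (1/10)[1*(4)*conj(1) + 2*(4)*conj(1) + 2*(4)*conj(1) + 5*(0)*conj(1)]
      = (1/10)[(4) + (8) + (8) + (0)] = 20/10 = 2
  <chi_rho, chi_2> = (1/10)[1*(4)*conj(1) + 2*(4)*conj(1) + 2*(4)*conj(1) + 5*(0)*conj(-1)]
      = (1/10)[(4) + (8) + (8) + (0)] = 20/10 = 2
  <chi_rho, chi_3> = (1/10)[1*(4)*conj(2) + 2*(4)*conj(-1/2 + sqrt(5)/2) + 2*(4)*conj(-sqrt(5)/2 - 1/2) + 5*(0)*conj(0)]
      = (1/10)[(8) + (-4 + 4*sqrt(5)) + (-4*sqrt(5) - 4) + (0)] = 0/10 = 0
  <chi_rho, chi_4> = (1/10)[1*(4)*conj(2) + 2*(4)*conj(-sqrt(5)/2 - 1/2) + 2*(4)*conj(-1/2 + sqrt(5)/2) + 5*(0)*conj(0)]
      = (1/10)[(8) + (-4*sqrt(5) - 4) + (-4 + 4*sqrt(5)) + (0)] = 0/10 = 0
Dimension check: dim(rho) = sum (mult * dim) = 2*1 + 2*1 + 0*2 + 0*2 = 4 = chi_rho(e) = 4.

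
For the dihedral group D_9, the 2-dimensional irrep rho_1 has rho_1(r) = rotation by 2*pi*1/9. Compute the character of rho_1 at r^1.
chi_{rho_1}(r^1) = 2*cos(2*pi*1*1/9) = 2*cos(2*pi/9)

Solution. rho_1(r^1) is rotation by angle 2*pi*1*1/9, whose trace is 2*cos(2*pi*1*1/9) = 2*cos(2*pi/9).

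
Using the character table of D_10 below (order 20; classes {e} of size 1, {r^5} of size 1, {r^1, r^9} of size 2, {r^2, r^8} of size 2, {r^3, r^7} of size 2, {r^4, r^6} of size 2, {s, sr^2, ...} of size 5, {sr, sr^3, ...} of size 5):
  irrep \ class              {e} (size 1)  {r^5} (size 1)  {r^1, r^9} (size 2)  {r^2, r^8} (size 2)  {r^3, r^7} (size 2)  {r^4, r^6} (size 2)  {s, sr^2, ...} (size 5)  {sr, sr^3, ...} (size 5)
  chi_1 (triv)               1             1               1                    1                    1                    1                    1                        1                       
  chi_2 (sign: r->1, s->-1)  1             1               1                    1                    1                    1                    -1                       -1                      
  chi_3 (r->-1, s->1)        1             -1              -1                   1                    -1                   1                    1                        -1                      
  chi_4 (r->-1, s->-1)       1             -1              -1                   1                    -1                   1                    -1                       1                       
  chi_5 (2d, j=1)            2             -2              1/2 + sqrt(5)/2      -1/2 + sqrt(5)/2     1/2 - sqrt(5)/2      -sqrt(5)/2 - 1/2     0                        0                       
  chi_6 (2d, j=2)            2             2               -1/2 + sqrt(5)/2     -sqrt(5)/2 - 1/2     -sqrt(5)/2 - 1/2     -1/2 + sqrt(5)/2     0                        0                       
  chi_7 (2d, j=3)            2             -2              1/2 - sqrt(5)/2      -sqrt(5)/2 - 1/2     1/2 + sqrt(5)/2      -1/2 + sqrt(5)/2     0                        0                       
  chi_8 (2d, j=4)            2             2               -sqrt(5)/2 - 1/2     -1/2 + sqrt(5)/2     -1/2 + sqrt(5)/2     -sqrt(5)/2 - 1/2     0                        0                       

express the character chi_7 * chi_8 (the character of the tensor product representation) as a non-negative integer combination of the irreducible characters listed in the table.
chi_7 tensor chi_8 = chi_5 + chi_7 (all other irreducibles have multiplicity 0).

Justification: The character of a tensor product is the pointwise product (chi_7 * chi_8)(C) = chi_7(C) * chi_8(C):
  {e}: (2)*(2), {r^5}: (-2)*(2), {r^1, r^9}: (1/2 - sqrt(5)/2)*(-sqrt(5)/2 - 1/2), {r^2, r^8}: (-sqrt(5)/2 - 1/2)*(-1/2 + sqrt(5)/2), {r^3, r^7}: (1/2 + sqrt(5)/2)*(-1/2 + sqrt(5)/2), {r^4, r^6}: (-1/2 + sqrt(5)/2)*(-sqrt(5)/2 - 1/2), {s, sr^2, ...}: (0)*(0), {sr, sr^3, ...}: (0)*(0)
so (chi_7 * chi_8) takes values
  {e} -> 4, {r^5} -> -4, {r^1, r^9} -> 1, {r^2, r^8} -> -1, {r^3, r^7} -> 1, {r^4, r^6} -> -1, {s, sr^2, ...} -> 0, {sr, sr^3, ...} -> 0.
Now take the inner product of this character with each irreducible chi from the table, <chi_7*chi_8, chi> = (1/20) sum_C |C| (chi_7*chi_8)(C) conj(chi(C)):
  <chi_7*chi_8, chi_1> = (1/20)[1*(4)*conj(1) + 1*(-4)*conj(1) + 2*(1)*conj(1) + 2*(-1)*conj(1) + 2*(1)*conj(1) + 2*(-1)*conj(1) + 5*(0)*conj(1) + 5*(0)*conj(1)]
      = (1/20)[(4) + (-4) + (2) + (-2) + (2) + (-2) + (0) + (0)] = 0/20 = 0
  <chi_7*chi_8, chi_2> = (1/20)[1*(4)*conj(1) + 1*(-4)*conj(1) + 2*(1)*conj(1) + 2*(-1)*conj(1) + 2*(1)*conj(1) + 2*(-1)*conj(1) + 5*(0)*conj(-1) + 5*(0)*conj(-1)]
      = (1/20)[(4) + (-4) + (2) + (-2) + (2) + (-2) + (0) + (0)] = 0/20 = 0
  <chi_7*chi_8, chi_3> = (1/20)[1*(4)*conj(1) + 1*(-4)*conj(-1) + 2*(1)*conj(-1) + 2*(-1)*conj(1) + 2*(1)*conj(-1) + 2*(-1)*conj(1) + 5*(0)*conj(1) + 5*(0)*conj(-1)]
      = (1/20)[(4) + (4) + (-2) + (-2) + (-2) + (-2) + (0) + (0)] = 0/20 = 0
  <chi_7*chi_8, chi_4> = (1/20)[1*(4)*conj(1) + 1*(-4)*conj(-1) + 2*(1)*conj(-1) + 2*(-1)*conj(1) + 2*(1)*conj(-1) + 2*(-1)*conj(1) + 5*(0)*conj(-1) + 5*(0)*conj(1)]
      = (1/20)[(4) + (4) + (-2) + (-2) + (-2) + (-2) + (0) + (0)] = 0/20 = 0
  <chi_7*chi_8, chi_5> = (1/20)[1*(4)*conj(2) + 1*(-4)*conj(-2) + 2*(1)*conj(1/2 + sqrt(5)/2) + 2*(-1)*conj(-1/2 + sqrt(5)/2) + 2*(1)*conj(1/2 - sqrt(5)/2) + 2*(-1)*conj(-sqrt(5)/2 - 1/2) + 5*(0)*conj(0) + 5*(0)*conj(0)]
      = (1/20)[(8) + (8) + (1 + sqrt(5)) + (1 - sqrt(5)) + (1 - sqrt(5)) + (1 + sqrt(5)) + (0) + (0)] = 20/20 = 1
  <chi_7*chi_8, chi_6> = (1/20)[1*(4)*conj(2) + 1*(-4)*conj(2) + 2*(1)*conj(-1/2 + sqrt(5)/2) + 2*(-1)*conj(-sqrt(5)/2 - 1/2) + 2*(1)*conj(-sqrt(5)/2 - 1/2) + 2*(-1)*conj(-1/2 + sqrt(5)/2) + 5*(0)*conj(0) + 5*(0)*conj(0)]
      = (1/20)[(8) + (-8) + (-1 + sqrt(5)) + (1 + sqrt(5)) + (-sqrt(5) - 1) + (1 - sqrt(5)) + (0) + (0)] = 0/20 = 0
  <chi_7*chi_8, chi_7> = (1/20)[1*(4)*conj(2) + 1*(-4)*conj(-2) + 2*(1)*conj(1/2 - sqrt(5)/2) + 2*(-1)*conj(-sqrt(5)/2 - 1/2) + 2*(1)*conj(1/2 + sqrt(5)/2) + 2*(-1)*conj(-1/2 + sqrt(5)/2) + 5*(0)*conj(0) + 5*(0)*conj(0)]
      = (1/20)[(8) + (8) + (1 - sqrt(5)) + (1 + sqrt(5)) + (1 + sqrt(5)) + (1 - sqrt(5)) + (0) + (0)] = 20/20 = 1
  <chi_7*chi_8, chi_8> = (1/20)[1*(4)*conj(2) + 1*(-4)*conj(2) + 2*(1)*conj(-sqrt(5)/2 - 1/2) + 2*(-1)*conj(-1/2 + sqrt(5)/2) + 2*(1)*conj(-1/2 + sqrt(5)/2) + 2*(-1)*conj(-sqrt(5)/2 - 1/2) + 5*(0)*conj(0) + 5*(0)*conj(0)]
      = (1/20)[(8) + (-8) + (-sqrt(5) - 1) + (1 - sqrt(5)) + (-1 + sqrt(5)) + (1 + sqrt(5)) + (0) + (0)] = 0/20 = 0
Hence the multiplicities are chi_5: 1, chi_7: 1. Dimension check: dim(chi_7)*dim(chi_8) = 2*2 = 4 and sum (mult * dim) = 1*2 + 1*2 = 4.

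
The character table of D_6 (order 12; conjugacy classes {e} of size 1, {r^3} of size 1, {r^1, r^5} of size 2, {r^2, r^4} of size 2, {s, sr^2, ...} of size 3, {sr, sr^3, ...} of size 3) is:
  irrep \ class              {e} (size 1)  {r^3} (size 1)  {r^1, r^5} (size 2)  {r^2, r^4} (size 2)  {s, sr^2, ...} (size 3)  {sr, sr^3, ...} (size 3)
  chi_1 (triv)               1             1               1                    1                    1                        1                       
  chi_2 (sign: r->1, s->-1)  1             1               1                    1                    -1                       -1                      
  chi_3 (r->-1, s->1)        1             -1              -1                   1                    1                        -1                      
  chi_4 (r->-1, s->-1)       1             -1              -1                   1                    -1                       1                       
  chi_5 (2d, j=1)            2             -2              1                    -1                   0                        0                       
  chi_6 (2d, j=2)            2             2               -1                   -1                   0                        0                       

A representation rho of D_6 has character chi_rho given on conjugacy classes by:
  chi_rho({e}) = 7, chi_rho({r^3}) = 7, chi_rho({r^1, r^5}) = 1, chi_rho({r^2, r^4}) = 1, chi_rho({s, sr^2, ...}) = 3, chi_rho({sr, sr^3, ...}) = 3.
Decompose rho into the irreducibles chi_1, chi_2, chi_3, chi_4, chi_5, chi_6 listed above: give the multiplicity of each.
Multiplicities: chi_1: 3, chi_2: 0, chi_3: 0, chi_4: 0, chi_5: 0, chi_6: 2.

Working: Use <chi_rho, chi> = (1/|G|) sum_C |C| * chi_rho(C) * conj(chi(C)) with |G| = 12 for each irreducible chi in the table:
  <chi_rho, chi_1> = (1/12)[1*(7)*conj(1) + 1*(7)*conj(1) + 2*(1)*conj(1) + 2*(1)*conj(1) + 3*(3)*conj(1) + 3*(3)*conj(1)]
      = (1/12)[(7) + (7) + (2) + (2) + (9) + (9)] = 36/12 = 3
  <chi_rho, chi_2> = (1/12)[1*(7)*conj(1) + 1*(7)*conj(1) + 2*(1)*conj(1) + 2*(1)*conj(1) + 3*(3)*conj(-1) + 3*(3)*conj(-1)]
      = (1/12)[(7) + (7) + (2) + (2) + (-9) + (-9)] = 0/12 = 0
  <chi_rho, chi_3> = (1/12)[1*(7)*conj(1) + 1*(7)*conj(-1) + 2*(1)*conj(-1) + 2*(1)*conj(1) + 3*(3)*conj(1) + 3*(3)*conj(-1)]
      = (1/12)[(7) + (-7) + (-2) + (2) + (9) + (-9)] = 0/12 = 0
  <chi_rho, chi_4> = (1/12)[1*(7)*conj(1) + 1*(7)*conj(-1) + 2*(1)*conj(-1) + 2*(1)*conj(1) + 3*(3)*conj(-1) + 3*(3)*conj(1)]
      = (1/12)[(7) + (-7) + (-2) + (2) + (-9) + (9)] = 0/12 = 0
  <chi_rho, chi_5> = (1/12)[1*(7)*conj(2) + 1*(7)*conj(-2) + 2*(1)*conj(1) + 2*(1)*conj(-1) + 3*(3)*conj(0) + 3*(3)*conj(0)]
      = (1/12)[(14) + (-14) + (2) + (-2) + (0) + (0)] = 0/12 = 0
  <chi_rho, chi_6> = (1/12)[1*(7)*conj(2) + 1*(7)*conj(2) + 2*(1)*conj(-1) + 2*(1)*conj(-1) + 3*(3)*conj(0) + 3*(3)*conj(0)]
      = (1/12)[(14) + (14) + (-2) + (-2) + (0) + (0)] = 24/12 = 2
Dimension check: dim(rho) = sum (mult * dim) = 3*1 + 0*1 + 0*1 + 0*1 + 0*2 + 2*2 = 7 = chi_rho(e) = 7.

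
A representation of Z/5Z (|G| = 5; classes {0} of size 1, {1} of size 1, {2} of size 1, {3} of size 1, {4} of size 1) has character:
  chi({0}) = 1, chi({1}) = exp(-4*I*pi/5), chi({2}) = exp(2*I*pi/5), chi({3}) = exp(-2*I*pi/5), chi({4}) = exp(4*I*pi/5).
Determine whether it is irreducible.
Irreducible: <chi, chi> = 1.

Reasoning: <chi, chi> = (1/|G|) sum_C |C| * |chi(C)|^2 = (1/5)[1*|1|^2 + 1*|exp(-4*I*pi/5)|^2 + 1*|exp(2*I*pi/5)|^2 + 1*|exp(-2*I*pi/5)|^2 + 1*|exp(4*I*pi/5)|^2]
  = (1/5)[(1) + (1) + (1) + (1) + (1)] = 5/5 = 1.
(Exp terms are combined using exp(i*s)*conj(exp(i*t)) = exp(i*(s-t)), and sums of them are collapsed using the identity that for every m > 1 the m distinct m-th roots of unity sum to 0, e.g. 1 + exp(2*I*pi/3) + exp(-2*I*pi/3) = 0.)
A character is irreducible iff <chi, chi> = 1, so this representation is irreducible.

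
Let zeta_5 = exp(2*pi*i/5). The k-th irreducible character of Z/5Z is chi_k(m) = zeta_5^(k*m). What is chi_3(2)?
chi_3(2) = zeta_5^6 = exp(2*I*pi/5)

Why: chi_3(2) = zeta_5^(3*2) = zeta_5^6. Since zeta_5^5 = 1, this equals zeta_5^1 = exp(2*pi*i*1/5) = exp(2*I*pi/5).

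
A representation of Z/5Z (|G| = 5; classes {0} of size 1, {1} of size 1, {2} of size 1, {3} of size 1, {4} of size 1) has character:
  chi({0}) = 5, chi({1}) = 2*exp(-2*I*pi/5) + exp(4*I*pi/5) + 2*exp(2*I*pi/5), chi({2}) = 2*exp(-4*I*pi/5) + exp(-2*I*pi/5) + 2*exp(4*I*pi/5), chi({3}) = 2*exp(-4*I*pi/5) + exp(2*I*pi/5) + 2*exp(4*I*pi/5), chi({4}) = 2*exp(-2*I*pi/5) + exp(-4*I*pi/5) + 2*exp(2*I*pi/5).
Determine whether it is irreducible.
Not irreducible (reducible): <chi, chi> = 9 > 1.

Explanation: <chi, chi> = (1/|G|) sum_C |C| * |chi(C)|^2 = (1/5)[1*|5|^2 + 1*|2*exp(-2*I*pi/5) + exp(4*I*pi/5) + 2*exp(2*I*pi/5)|^2 + 1*|2*exp(-4*I*pi/5) + exp(-2*I*pi/5) + 2*exp(4*I*pi/5)|^2 + 1*|2*exp(-4*I*pi/5) + exp(2*I*pi/5) + 2*exp(4*I*pi/5)|^2 + 1*|2*exp(-2*I*pi/5) + exp(-4*I*pi/5) + 2*exp(2*I*pi/5)|^2]
  = (1/5)[(25) + (9 + 6*exp(-4*I*pi/5) + 2*exp(-2*I*pi/5) + 2*exp(2*I*pi/5) + 6*exp(4*I*pi/5)) + (9 + 6*exp(-2*I*pi/5) + 2*exp(-4*I*pi/5) + 2*exp(4*I*pi/5) + 6*exp(2*I*pi/5)) + (9 + 6*exp(-2*I*pi/5) + 2*exp(-4*I*pi/5) + 2*exp(4*I*pi/5) + 6*exp(2*I*pi/5)) + (9 + 6*exp(-4*I*pi/5) + 2*exp(-2*I*pi/5) + 2*exp(2*I*pi/5) + 6*exp(4*I*pi/5))] = 45/5 = 9.
(Exp terms are combined using exp(i*s)*conj(exp(i*t)) = exp(i*(s-t)), and sums of them are collapsed using the identity that for every m > 1 the m distinct m-th roots of unity sum to 0, e.g. 1 + exp(2*I*pi/3) + exp(-2*I*pi/3) = 0.)
A character is irreducible iff <chi, chi> = 1, so this representation is reducible.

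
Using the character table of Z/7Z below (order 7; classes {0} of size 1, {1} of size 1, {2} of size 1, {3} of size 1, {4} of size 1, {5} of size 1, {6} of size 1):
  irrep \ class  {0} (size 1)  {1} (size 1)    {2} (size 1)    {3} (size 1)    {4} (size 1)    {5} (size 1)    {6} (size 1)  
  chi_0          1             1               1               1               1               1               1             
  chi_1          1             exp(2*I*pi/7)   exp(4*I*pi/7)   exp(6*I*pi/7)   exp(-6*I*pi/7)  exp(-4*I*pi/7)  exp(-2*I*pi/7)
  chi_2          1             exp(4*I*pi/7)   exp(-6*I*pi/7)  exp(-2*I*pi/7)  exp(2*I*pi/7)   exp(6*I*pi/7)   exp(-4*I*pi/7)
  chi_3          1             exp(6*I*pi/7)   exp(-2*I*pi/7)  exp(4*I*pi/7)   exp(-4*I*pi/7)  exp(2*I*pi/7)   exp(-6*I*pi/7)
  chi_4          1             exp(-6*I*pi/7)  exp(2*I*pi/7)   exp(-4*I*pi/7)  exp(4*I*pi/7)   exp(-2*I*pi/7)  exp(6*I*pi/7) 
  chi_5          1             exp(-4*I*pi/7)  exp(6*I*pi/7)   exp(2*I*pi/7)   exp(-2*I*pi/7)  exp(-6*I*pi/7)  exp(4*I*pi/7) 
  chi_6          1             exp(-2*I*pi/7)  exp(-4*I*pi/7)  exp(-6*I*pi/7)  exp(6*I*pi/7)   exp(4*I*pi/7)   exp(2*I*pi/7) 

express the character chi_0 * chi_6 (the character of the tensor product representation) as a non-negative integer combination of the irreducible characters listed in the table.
chi_0 tensor chi_6 = chi_6 (all other irreducibles have multiplicity 0).

Explanation: The character of a tensor product is the pointwise product (chi_0 * chi_6)(C) = chi_0(C) * chi_6(C):
  {0}: (1)*(1), {1}: (1)*(exp(-2*I*pi/7)), {2}: (1)*(exp(-4*I*pi/7)), {3}: (1)*(exp(-6*I*pi/7)), {4}: (1)*(exp(6*I*pi/7)), {5}: (1)*(exp(4*I*pi/7)), {6}: (1)*(exp(2*I*pi/7))
so (chi_0 * chi_6) takes values
  {0} -> 1, {1} -> exp(-2*I*pi/7), {2} -> exp(-4*I*pi/7), {3} -> exp(-6*I*pi/7), {4} -> exp(6*I*pi/7), {5} -> exp(4*I*pi/7), {6} -> exp(2*I*pi/7).
Now take the inner product of this character with each irreducible chi from the table, <chi_0*chi_6, chi> = (1/7) sum_C |C| (chi_0*chi_6)(C) conj(chi(C)):
  <chi_0*chi_6, chi_0> = (1/7)[1*(1)*conj(1) + 1*(exp(-2*I*pi/7))*conj(1) + 1*(exp(-4*I*pi/7))*conj(1) + 1*(exp(-6*I*pi/7))*conj(1) + 1*(exp(6*I*pi/7))*conj(1) + 1*(exp(4*I*pi/7))*conj(1) + 1*(exp(2*I*pi/7))*conj(1)]
      = (1/7)[(1) + (exp(-2*I*pi/7)) + (exp(-4*I*pi/7)) + (exp(-6*I*pi/7)) + (exp(6*I*pi/7)) + (exp(4*I*pi/7)) + (exp(2*I*pi/7))] = 0/7 = 0
  <chi_0*chi_6, chi_1> = (1/7)[1*(1)*conj(1) + 1*(exp(-2*I*pi/7))*conj(exp(2*I*pi/7)) + 1*(exp(-4*I*pi/7))*conj(exp(4*I*pi/7)) + 1*(exp(-6*I*pi/7))*conj(exp(6*I*pi/7)) + 1*(exp(6*I*pi/7))*conj(exp(-6*I*pi/7)) + 1*(exp(4*I*pi/7))*conj(exp(-4*I*pi/7)) + 1*(exp(2*I*pi/7))*conj(exp(-2*I*pi/7))]
      = (1/7)[(1) + (exp(-4*I*pi/7)) + (exp(6*I*pi/7)) + (exp(2*I*pi/7)) + (exp(-2*I*pi/7)) + (exp(-6*I*pi/7)) + (exp(4*I*pi/7))] = 0/7 = 0
  <chi_0*chi_6, chi_2> = (1/7)[1*(1)*conj(1) + 1*(exp(-2*I*pi/7))*conj(exp(4*I*pi/7)) + 1*(exp(-4*I*pi/7))*conj(exp(-6*I*pi/7)) + 1*(exp(-6*I*pi/7))*conj(exp(-2*I*pi/7)) + 1*(exp(6*I*pi/7))*conj(exp(2*I*pi/7)) + 1*(exp(4*I*pi/7))*conj(exp(6*I*pi/7)) + 1*(exp(2*I*pi/7))*conj(exp(-4*I*pi/7))]
      = (1/7)[(1) + (exp(-6*I*pi/7)) + (exp(2*I*pi/7)) + (exp(-4*I*pi/7)) + (exp(4*I*pi/7)) + (exp(-2*I*pi/7)) + (exp(6*I*pi/7))] = 0/7 = 0
  <chi_0*chi_6, chi_3> = (1/7)[1*(1)*conj(1) + 1*(exp(-2*I*pi/7))*conj(exp(6*I*pi/7)) + 1*(exp(-4*I*pi/7))*conj(exp(-2*I*pi/7)) + 1*(exp(-6*I*pi/7))*conj(exp(4*I*pi/7)) + 1*(exp(6*I*pi/7))*conj(exp(-4*I*pi/7)) + 1*(exp(4*I*pi/7))*conj(exp(2*I*pi/7)) + 1*(exp(2*I*pi/7))*conj(exp(-6*I*pi/7))]
      = (1/7)[(1) + (exp(6*I*pi/7)) + (exp(-2*I*pi/7)) + (exp(4*I*pi/7)) + (exp(-4*I*pi/7)) + (exp(2*I*pi/7)) + (exp(-6*I*pi/7))] = 0/7 = 0
  <chi_0*chi_6, chi_4> = (1/7)[1*(1)*conj(1) + 1*(exp(-2*I*pi/7))*conj(exp(-6*I*pi/7)) + 1*(exp(-4*I*pi/7))*conj(exp(2*I*pi/7)) + 1*(exp(-6*I*pi/7))*conj(exp(-4*I*pi/7)) + 1*(exp(6*I*pi/7))*conj(exp(4*I*pi/7)) + 1*(exp(4*I*pi/7))*conj(exp(-2*I*pi/7)) + 1*(exp(2*I*pi/7))*conj(exp(6*I*pi/7))]
      = (1/7)[(1) + (exp(4*I*pi/7)) + (exp(-6*I*pi/7)) + (exp(-2*I*pi/7)) + (exp(2*I*pi/7)) + (exp(6*I*pi/7)) + (exp(-4*I*pi/7))] = 0/7 = 0
  <chi_0*chi_6, chi_5> = (1/7)[1*(1)*conj(1) + 1*(exp(-2*I*pi/7))*conj(exp(-4*I*pi/7)) + 1*(exp(-4*I*pi/7))*conj(exp(6*I*pi/7)) + 1*(exp(-6*I*pi/7))*conj(exp(2*I*pi/7)) + 1*(exp(6*I*pi/7))*conj(exp(-2*I*pi/7)) + 1*(exp(4*I*pi/7))*conj(exp(-6*I*pi/7)) + 1*(exp(2*I*pi/7))*conj(exp(4*I*pi/7))]
      = (1/7)[(1) + (exp(2*I*pi/7)) + (exp(4*I*pi/7)) + (exp(6*I*pi/7)) + (exp(-6*I*pi/7)) + (exp(-4*I*pi/7)) + (exp(-2*I*pi/7))] = 0/7 = 0
  <chi_0*chi_6, chi_6> = (1/7)[1*(1)*conj(1) + 1*(exp(-2*I*pi/7))*conj(exp(-2*I*pi/7)) + 1*(exp(-4*I*pi/7))*conj(exp(-4*I*pi/7)) + 1*(exp(-6*I*pi/7))*conj(exp(-6*I*pi/7)) + 1*(exp(6*I*pi/7))*conj(exp(6*I*pi/7)) + 1*(exp(4*I*pi/7))*conj(exp(4*I*pi/7)) + 1*(exp(2*I*pi/7))*conj(exp(2*I*pi/7))]
      = (1/7)[(1) + (1) + (1) + (1) + (1) + (1) + (1)] = 7/7 = 1
(Exp terms are combined using exp(i*s)*conj(exp(i*t)) = exp(i*(s-t)), and sums of them are collapsed using the identity that for every m > 1 the m distinct m-th roots of unity sum to 0, e.g. 1 + exp(2*I*pi/3) + exp(-2*I*pi/3) = 0.)
Hence the multiplicities are chi_6: 1. Dimension check: dim(chi_0)*dim(chi_6) = 1*1 = 1 and sum (mult * dim) = 1*1 = 1.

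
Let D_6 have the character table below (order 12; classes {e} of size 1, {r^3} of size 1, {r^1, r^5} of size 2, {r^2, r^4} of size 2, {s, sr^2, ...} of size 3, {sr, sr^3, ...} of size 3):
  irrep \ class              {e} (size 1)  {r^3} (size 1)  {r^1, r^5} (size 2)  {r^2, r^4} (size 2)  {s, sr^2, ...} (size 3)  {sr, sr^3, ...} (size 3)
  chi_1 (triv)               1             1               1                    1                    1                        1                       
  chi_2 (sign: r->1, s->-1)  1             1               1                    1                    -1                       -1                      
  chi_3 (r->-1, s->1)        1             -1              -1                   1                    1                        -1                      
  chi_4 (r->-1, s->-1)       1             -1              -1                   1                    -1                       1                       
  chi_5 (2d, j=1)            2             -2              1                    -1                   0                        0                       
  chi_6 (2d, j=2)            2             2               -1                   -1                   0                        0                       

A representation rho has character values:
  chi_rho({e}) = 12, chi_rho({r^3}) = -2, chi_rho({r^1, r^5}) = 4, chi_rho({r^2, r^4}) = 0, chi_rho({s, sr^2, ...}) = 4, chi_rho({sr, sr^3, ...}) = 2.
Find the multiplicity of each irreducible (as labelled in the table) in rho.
Multiplicities: chi_1: 3, chi_2: 0, chi_3: 1, chi_4: 0, chi_5: 3, chi_6: 1.

Why: Use <chi_rho, chi> = (1/|G|) sum_C |C| * chi_rho(C) * conj(chi(C)) with |G| = 12 for each irreducible chi in the table:
  <chi_rho, chi_1> = (1/12)[1*(12)*conj(1) + 1*(-2)*conj(1) + 2*(4)*conj(1) + 2*(0)*conj(1) + 3*(4)*conj(1) + 3*(2)*conj(1)]
      = (1/12)[(12) + (-2) + (8) + (0) + (12) + (6)] = 36/12 = 3
  <chi_rho, chi_2> = (1/12)[1*(12)*conj(1) + 1*(-2)*conj(1) + 2*(4)*conj(1) + 2*(0)*conj(1) + 3*(4)*conj(-1) + 3*(2)*conj(-1)]
      = (1/12)[(12) + (-2) + (8) + (0) + (-12) + (-6)] = 0/12 = 0
  <chi_rho, chi_3> = (1/12)[1*(12)*conj(1) + 1*(-2)*conj(-1) + 2*(4)*conj(-1) + 2*(0)*conj(1) + 3*(4)*conj(1) + 3*(2)*conj(-1)]
      = (1/12)[(12) + (2) + (-8) + (0) + (12) + (-6)] = 12/12 = 1
  <chi_rho, chi_4> = (1/12)[1*(12)*conj(1) + 1*(-2)*conj(-1) + 2*(4)*conj(-1) + 2*(0)*conj(1) + 3*(4)*conj(-1) + 3*(2)*conj(1)]
      = (1/12)[(12) + (2) + (-8) + (0) + (-12) + (6)] = 0/12 = 0
  <chi_rho, chi_5> = (1/12)[1*(12)*conj(2) + 1*(-2)*conj(-2) + 2*(4)*conj(1) + 2*(0)*conj(-1) + 3*(4)*conj(0) + 3*(2)*conj(0)]
      = (1/12)[(24) + (4) + (8) + (0) + (0) + (0)] = 36/12 = 3
  <chi_rho, chi_6> = (1/12)[1*(12)*conj(2) + 1*(-2)*conj(2) + 2*(4)*conj(-1) + 2*(0)*conj(-1) + 3*(4)*conj(0) + 3*(2)*conj(0)]
      = (1/12)[(24) + (-4) + (-8) + (0) + (0) + (0)] = 12/12 = 1
Dimension check: dim(rho) = sum (mult * dim) = 3*1 + 0*1 + 1*1 + 0*1 + 3*2 + 1*2 = 12 = chi_rho(e) = 12.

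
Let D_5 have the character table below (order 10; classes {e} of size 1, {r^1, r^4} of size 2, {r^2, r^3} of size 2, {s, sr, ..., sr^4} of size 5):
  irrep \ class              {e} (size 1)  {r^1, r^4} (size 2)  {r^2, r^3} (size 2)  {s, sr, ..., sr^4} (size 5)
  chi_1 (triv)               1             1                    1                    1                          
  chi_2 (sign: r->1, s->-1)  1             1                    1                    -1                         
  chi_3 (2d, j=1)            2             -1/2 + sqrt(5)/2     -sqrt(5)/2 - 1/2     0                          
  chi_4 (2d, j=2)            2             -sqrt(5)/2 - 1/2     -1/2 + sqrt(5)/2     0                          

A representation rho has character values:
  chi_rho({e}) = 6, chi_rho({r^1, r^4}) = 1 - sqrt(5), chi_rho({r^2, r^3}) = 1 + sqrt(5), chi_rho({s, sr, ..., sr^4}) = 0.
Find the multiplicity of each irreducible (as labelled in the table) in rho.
Multiplicities: chi_1: 1, chi_2: 1, chi_3: 0, chi_4: 2.

Argument: Use <chi_rho, chi> = (1/|G|) sum_C |C| * chi_rho(C) * conj(chi(C)) with |G| = 10 for each irreducible chi in the table:
  <chi_rho, chi_1> = (1/10)[1*(6)*conj(1) + 2*(1 - sqrt(5))*conj(1) + 2*(1 + sqrt(5))*conj(1) + 5*(0)*conj(1)]
      = (1/10)[(6) + (2 - 2*sqrt(5)) + (2 + 2*sqrt(5)) + (0)] = 10/10 = 1
  <chi_rho, chi_2> = (1/10)[1*(6)*conj(1) + 2*(1 - sqrt(5))*conj(1) + 2*(1 + sqrt(5))*conj(1) + 5*(0)*conj(-1)]
      = (1/10)[(6) + (2 - 2*sqrt(5)) + (2 + 2*sqrt(5)) + (0)] = 10/10 = 1
  <chi_rho, chi_3> = (1/10)[1*(6)*conj(2) + 2*(1 - sqrt(5))*conj(-1/2 + sqrt(5)/2) + 2*(1 + sqrt(5))*conj(-sqrt(5)/2 - 1/2) + 5*(0)*conj(0)]
      = (1/10)[(12) + (-6 + 2*sqrt(5)) + (-6 - 2*sqrt(5)) + (0)] = 0/10 = 0
  <chi_rho, chi_4> = (1/10)[1*(6)*conj(2) + 2*(1 - sqrt(5))*conj(-sqrt(5)/2 - 1/2) + 2*(1 + sqrt(5))*conj(-1/2 + sqrt(5)/2) + 5*(0)*conj(0)]
      = (1/10)[(12) + (4) + (4) + (0)] = 20/10 = 2
Dimension check: dim(rho) = sum (mult * dim) = 1*1 + 1*1 + 0*2 + 2*2 = 6 = chi_rho(e) = 6.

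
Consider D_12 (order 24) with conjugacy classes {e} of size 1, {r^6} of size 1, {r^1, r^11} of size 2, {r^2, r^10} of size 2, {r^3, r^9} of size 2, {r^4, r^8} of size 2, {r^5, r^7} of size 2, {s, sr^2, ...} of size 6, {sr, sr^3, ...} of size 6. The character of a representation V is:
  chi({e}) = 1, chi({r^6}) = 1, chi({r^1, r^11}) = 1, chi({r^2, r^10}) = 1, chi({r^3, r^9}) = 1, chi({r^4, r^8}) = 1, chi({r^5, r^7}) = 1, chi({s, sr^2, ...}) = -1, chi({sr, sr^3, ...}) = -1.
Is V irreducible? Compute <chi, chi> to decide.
Irreducible: <chi, chi> = 1.

Justification: <chi, chi> = (1/|G|) sum_C |C| * |chi(C)|^2 = (1/24)[1*|1|^2 + 1*|1|^2 + 2*|1|^2 + 2*|1|^2 + 2*|1|^2 + 2*|1|^2 + 2*|1|^2 + 6*|-1|^2 + 6*|-1|^2]
  = (1/24)[(1) + (1) + (2) + (2) + (2) + (2) + (2) + (6) + (6)] = 24/24 = 1.
A character is irreducible iff <chi, chi> = 1, so this representation is irreducible.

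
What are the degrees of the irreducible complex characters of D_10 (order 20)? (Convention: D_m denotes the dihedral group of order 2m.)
Dimensions: 1, 1, 1, 1, 2, 2, 2, 2

Solution. There are 8 irreducibles (= number of conjugacy classes). Their dimensions d_i satisfy sum d_i^2 = |G| = 20: 1 + 1 + 1 + 1 + 4 + 4 + 4 + 4 = 20.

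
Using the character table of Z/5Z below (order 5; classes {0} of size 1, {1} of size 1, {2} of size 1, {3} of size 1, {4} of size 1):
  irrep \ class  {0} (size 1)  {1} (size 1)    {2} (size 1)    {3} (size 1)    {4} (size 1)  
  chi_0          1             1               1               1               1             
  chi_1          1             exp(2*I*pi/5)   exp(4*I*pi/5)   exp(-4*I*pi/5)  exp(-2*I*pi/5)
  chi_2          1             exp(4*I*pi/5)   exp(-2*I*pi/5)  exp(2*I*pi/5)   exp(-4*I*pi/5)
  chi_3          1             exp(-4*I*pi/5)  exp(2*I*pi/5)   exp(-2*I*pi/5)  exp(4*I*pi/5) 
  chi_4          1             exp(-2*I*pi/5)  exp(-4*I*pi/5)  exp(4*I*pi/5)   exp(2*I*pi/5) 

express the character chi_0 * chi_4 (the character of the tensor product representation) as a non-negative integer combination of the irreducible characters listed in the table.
chi_0 tensor chi_4 = chi_4 (all other irreducibles have multiplicity 0).

Derivation: The character of a tensor product is the pointwise product (chi_0 * chi_4)(C) = chi_0(C) * chi_4(C):
  {0}: (1)*(1), {1}: (1)*(exp(-2*I*pi/5)), {2}: (1)*(exp(-4*I*pi/5)), {3}: (1)*(exp(4*I*pi/5)), {4}: (1)*(exp(2*I*pi/5))
so (chi_0 * chi_4) takes values
  {0} -> 1, {1} -> exp(-2*I*pi/5), {2} -> exp(-4*I*pi/5), {3} -> exp(4*I*pi/5), {4} -> exp(2*I*pi/5).
Now take the inner product of this character with each irreducible chi from the table, <chi_0*chi_4, chi> = (1/5) sum_C |C| (chi_0*chi_4)(C) conj(chi(C)):
  <chi_0*chi_4, chi_0> = (1/5)[1*(1)*conj(1) + 1*(exp(-2*I*pi/5))*conj(1) + 1*(exp(-4*I*pi/5))*conj(1) + 1*(exp(4*I*pi/5))*conj(1) + 1*(exp(2*I*pi/5))*conj(1)]
      = (1/5)[(1) + (exp(-2*I*pi/5)) + (exp(-4*I*pi/5)) + (exp(4*I*pi/5)) + (exp(2*I*pi/5))] = 0/5 = 0
  <chi_0*chi_4, chi_1> = (1/5)[1*(1)*conj(1) + 1*(exp(-2*I*pi/5))*conj(exp(2*I*pi/5)) + 1*(exp(-4*I*pi/5))*conj(exp(4*I*pi/5)) + 1*(exp(4*I*pi/5))*conj(exp(-4*I*pi/5)) + 1*(exp(2*I*pi/5))*conj(exp(-2*I*pi/5))]
      = (1/5)[(1) + (exp(-4*I*pi/5)) + (exp(2*I*pi/5)) + (exp(-2*I*pi/5)) + (exp(4*I*pi/5))] = 0/5 = 0
  <chi_0*chi_4, chi_2> = (1/5)[1*(1)*conj(1) + 1*(exp(-2*I*pi/5))*conj(exp(4*I*pi/5)) + 1*(exp(-4*I*pi/5))*conj(exp(-2*I*pi/5)) + 1*(exp(4*I*pi/5))*conj(exp(2*I*pi/5)) + 1*(exp(2*I*pi/5))*conj(exp(-4*I*pi/5))]
      = (1/5)[(1) + (exp(4*I*pi/5)) + (exp(-2*I*pi/5)) + (exp(2*I*pi/5)) + (exp(-4*I*pi/5))] = 0/5 = 0
  <chi_0*chi_4, chi_3> = (1/5)[1*(1)*conj(1) + 1*(exp(-2*I*pi/5))*conj(exp(-4*I*pi/5)) + 1*(exp(-4*I*pi/5))*conj(exp(2*I*pi/5)) + 1*(exp(4*I*pi/5))*conj(exp(-2*I*pi/5)) + 1*(exp(2*I*pi/5))*conj(exp(4*I*pi/5))]
      = (1/5)[(1) + (exp(2*I*pi/5)) + (exp(4*I*pi/5)) + (exp(-4*I*pi/5)) + (exp(-2*I*pi/5))] = 0/5 = 0
  <chi_0*chi_4, chi_4> = (1/5)[1*(1)*conj(1) + 1*(exp(-2*I*pi/5))*conj(exp(-2*I*pi/5)) + 1*(exp(-4*I*pi/5))*conj(exp(-4*I*pi/5)) + 1*(exp(4*I*pi/5))*conj(exp(4*I*pi/5)) + 1*(exp(2*I*pi/5))*conj(exp(2*I*pi/5))]
      = (1/5)[(1) + (1) + (1) + (1) + (1)] = 5/5 = 1
(Exp terms are combined using exp(i*s)*conj(exp(i*t)) = exp(i*(s-t)), and sums of them are collapsed using the identity that for every m > 1 the m distinct m-th roots of unity sum to 0, e.g. 1 + exp(2*I*pi/3) + exp(-2*I*pi/3) = 0.)
Hence the multiplicities are chi_4: 1. Dimension check: dim(chi_0)*dim(chi_4) = 1*1 = 1 and sum (mult * dim) = 1*1 = 1.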